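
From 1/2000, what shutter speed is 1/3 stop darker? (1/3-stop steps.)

1/2500s

Shutter speed: 1/2000 → 1/2500 — 1/3 stop shorter (darker).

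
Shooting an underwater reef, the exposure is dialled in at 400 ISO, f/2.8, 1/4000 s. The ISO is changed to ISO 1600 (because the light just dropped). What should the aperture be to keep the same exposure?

ISO: 400 → 800 → 1600 — 2 stops raised (brighter).
Need 2 stops darker from the aperture: f/2.8 → f/4 → f/5.6.

f/5.6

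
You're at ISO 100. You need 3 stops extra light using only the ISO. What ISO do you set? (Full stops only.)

ISO 800

ISO: 100 → 200 → 400 → 800 — 3 stops raised (brighter).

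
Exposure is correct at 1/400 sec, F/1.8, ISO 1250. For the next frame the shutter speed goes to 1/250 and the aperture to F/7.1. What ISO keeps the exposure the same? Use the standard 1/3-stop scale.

Shutter speed: 1/400 → 1/320 → 1/250 — 2/3 stop longer (brighter).
Aperture: f/1.8 → f/2 → f/2.2 → f/2.5 → f/2.8 → f/3.2 → f/3.5 → f/4 → f/4.5 → f/5 → f/5.6 → f/6.3 → f/7.1 — 4 stops narrower (darker).
Net change so far: 3 1/3 stops darker. Offset with the ISO: 1250 → 1600 → 2000 → 2500 → 3200 → 4000 → 5000 → 6400 → 8000 → 10000 → 12800.

ISO 12800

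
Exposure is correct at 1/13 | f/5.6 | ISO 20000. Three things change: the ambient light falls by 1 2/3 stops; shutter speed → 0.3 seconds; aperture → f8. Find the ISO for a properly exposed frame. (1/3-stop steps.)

ISO 32000

Scene light: 1 2/3 stops darker.
Shutter speed: 1/13 → 1/10 → 1/8 → 1/6 → 1/5 → 1/4 → 0.3 — 2 stops slower (brighter).
Aperture: f/5.6 → f/6.3 → f/7.1 → f/8 — 1 stop narrower (darker).
Net so far: 2/3 stop darker. ISO: 20000 → 25600 → 32000.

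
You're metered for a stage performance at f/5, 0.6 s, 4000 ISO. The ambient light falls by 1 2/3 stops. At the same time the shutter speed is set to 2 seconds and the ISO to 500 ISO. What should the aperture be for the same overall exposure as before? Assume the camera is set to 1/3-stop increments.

f/1.8

Scene light: 1 2/3 stops darker.
Shutter speed: 0.6 → 0.8 → 1 → 1.3 → 1.6 → 2 — 1 2/3 stops longer (brighter).
ISO: 4000 → 3200 → 2500 → 2000 → 1600 → 1250 → 1000 → 800 → 640 → 500 — 3 stops dropped (darker).
Net so far: 3 stops darker. Aperture: f/5 → f/4.5 → f/4 → f/3.5 → f/3.2 → f/2.8 → f/2.5 → f/2.2 → f/2 → f/1.8.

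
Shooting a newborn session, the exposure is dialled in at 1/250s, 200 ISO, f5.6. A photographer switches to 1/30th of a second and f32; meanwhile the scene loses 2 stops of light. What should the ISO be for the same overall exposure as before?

ISO 3200

Scene light: 2 stops darker.
Shutter speed: 1/250 → 1/125 → 1/60 → 1/30 — 3 stops slower (brighter).
Aperture: f/5.6 → f/8 → f/11 → f/16 → f/22 → f/32 — 5 stops smaller aperture (darker).
Net so far: 4 stops darker. ISO: 200 → 400 → 800 → 1600 → 3200.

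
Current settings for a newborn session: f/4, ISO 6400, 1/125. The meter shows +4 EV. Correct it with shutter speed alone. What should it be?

Overexposed by 4 stops → need 4 stops darker.
Shutter speed: 1/125 → 1/250 → 1/500 → 1/1000 → 1/2000.

1/2000s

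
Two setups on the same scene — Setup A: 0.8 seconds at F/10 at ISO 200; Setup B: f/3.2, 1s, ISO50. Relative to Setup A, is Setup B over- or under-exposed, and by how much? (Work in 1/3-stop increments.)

Aperture: f/10 → f/9 → f/8 → f/7.1 → f/6.3 → f/5.6 → f/5 → f/4.5 → f/4 → f/3.5 → f/3.2 — 3 1/3 stops opened up (brighter).
Shutter speed: 0.8 → 1 — 1/3 stop longer (brighter).
ISO: 200 → 160 → 125 → 100 → 80 → 64 → 50 — 2 stops lower (darker).
Net: +3 1/3 +1/3 −2 = +1 2/3 stops.

1 2/3 stops brighter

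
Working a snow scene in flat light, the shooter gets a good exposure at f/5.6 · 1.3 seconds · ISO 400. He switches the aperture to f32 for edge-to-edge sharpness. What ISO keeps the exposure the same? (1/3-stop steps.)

ISO 12800

Aperture: f/5.6 → f/6.3 → f/7.1 → f/8 → f/9 → f/10 → f/11 → f/13 → f/14 → f/16 → f/18 → f/20 → f/22 → f/25 → f/29 → f/32 — 5 stops narrower (darker).
Need 5 stops brighter from the ISO: 400 → 500 → 640 → 800 → 1000 → 1250 → 1600 → 2000 → 2500 → 3200 → 4000 → 5000 → 6400 → 8000 → 10000 → 12800.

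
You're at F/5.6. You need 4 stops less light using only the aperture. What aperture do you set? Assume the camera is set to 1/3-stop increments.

Aperture: f/5.6 → f/6.3 → f/7.1 → f/8 → f/9 → f/10 → f/11 → f/13 → f/14 → f/16 → f/18 → f/20 → f/22 — 4 stops narrower (darker).

f/22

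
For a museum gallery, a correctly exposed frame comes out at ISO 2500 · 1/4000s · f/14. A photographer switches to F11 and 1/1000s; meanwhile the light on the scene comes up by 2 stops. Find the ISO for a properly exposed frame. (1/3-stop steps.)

Scene light: 2 stops brighter.
Aperture: f/14 → f/13 → f/11 — 2/3 stop wider (brighter).
Shutter speed: 1/4000 → 1/3200 → 1/2500 → 1/2000 → 1/1600 → 1/1250 → 1/1000 — 2 stops longer (brighter).
Net so far: 4 2/3 stops brighter. ISO: 2500 → 2000 → 1600 → 1250 → 1000 → 800 → 640 → 500 → 400 → 320 → 250 → 200 → 160 → 125 → 100.

ISO 100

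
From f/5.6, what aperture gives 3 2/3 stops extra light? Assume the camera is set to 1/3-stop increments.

f/1.6

Aperture: f/5.6 → f/5 → f/4.5 → f/4 → f/3.5 → f/3.2 → f/2.8 → f/2.5 → f/2.2 → f/2 → f/1.8 → f/1.6 — 3 2/3 stops wider (brighter).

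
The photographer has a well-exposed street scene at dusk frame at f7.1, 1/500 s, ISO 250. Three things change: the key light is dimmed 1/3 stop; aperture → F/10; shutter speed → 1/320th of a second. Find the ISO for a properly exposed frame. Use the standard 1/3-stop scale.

ISO 400

Scene light: 1/3 stop darker.
Aperture: f/7.1 → f/8 → f/9 → f/10 — 1 stop narrower (darker).
Shutter speed: 1/500 → 1/400 → 1/320 — 2/3 stop slower (brighter).
Net so far: 2/3 stop darker. ISO: 250 → 320 → 400.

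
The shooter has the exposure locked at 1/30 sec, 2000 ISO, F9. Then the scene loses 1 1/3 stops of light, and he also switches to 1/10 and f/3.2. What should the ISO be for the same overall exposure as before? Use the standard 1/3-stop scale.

Scene light: 1 1/3 stops darker.
Shutter speed: 1/30 → 1/25 → 1/20 → 1/15 → 1/13 → 1/10 — 1 2/3 stops longer (brighter).
Aperture: f/9 → f/8 → f/7.1 → f/6.3 → f/5.6 → f/5 → f/4.5 → f/4 → f/3.5 → f/3.2 — 3 stops opened up (brighter).
Net so far: 3 1/3 stops brighter. ISO: 2000 → 1600 → 1250 → 1000 → 800 → 640 → 500 → 400 → 320 → 250 → 200.

ISO 200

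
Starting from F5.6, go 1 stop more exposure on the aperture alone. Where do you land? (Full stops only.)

Aperture: f/5.6 → f/4 — 1 stop wider (brighter).

f/4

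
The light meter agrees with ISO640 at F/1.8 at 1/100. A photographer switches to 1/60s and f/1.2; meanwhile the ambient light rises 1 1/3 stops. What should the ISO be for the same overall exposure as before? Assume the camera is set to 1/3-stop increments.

Scene light: 1 1/3 stops brighter.
Shutter speed: 1/100 → 1/80 → 1/60 — 2/3 stop longer (brighter).
Aperture: f/1.8 → f/1.6 → f/1.4 → f/1.2 — 1 stop larger aperture (brighter).
Net so far: 3 stops brighter. ISO: 640 → 500 → 400 → 320 → 250 → 200 → 160 → 125 → 100 → 80.

ISO 80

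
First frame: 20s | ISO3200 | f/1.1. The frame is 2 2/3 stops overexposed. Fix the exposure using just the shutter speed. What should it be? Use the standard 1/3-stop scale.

Overexposed by 2 2/3 stops → need 2 2/3 stops darker.
Shutter speed: 20 → 15 → 13 → 10 → 8 → 6 → 5 → 4 → 3.2.

3.2 s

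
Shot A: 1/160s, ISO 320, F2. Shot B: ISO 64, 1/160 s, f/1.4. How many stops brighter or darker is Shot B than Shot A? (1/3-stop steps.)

Aperture: f/2 → f/1.8 → f/1.6 → f/1.4 — 1 stop wider (brighter).
Shutter speed: unchanged.
ISO: 320 → 250 → 200 → 160 → 125 → 100 → 80 → 64 — 2 1/3 stops dropped (darker).
Net: +1 −2 1/3 = −1 1/3 stops.

1 1/3 stops darker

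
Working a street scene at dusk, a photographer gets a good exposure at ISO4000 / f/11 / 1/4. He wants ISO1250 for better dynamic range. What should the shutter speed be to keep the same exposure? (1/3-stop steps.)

0.8 s

ISO: 4000 → 3200 → 2500 → 2000 → 1600 → 1250 — 1 2/3 stops dropped (darker).
Need 1 2/3 stops brighter from the shutter speed: 1/4 → 0.3 → 0.4 → 0.5 → 0.6 → 0.8.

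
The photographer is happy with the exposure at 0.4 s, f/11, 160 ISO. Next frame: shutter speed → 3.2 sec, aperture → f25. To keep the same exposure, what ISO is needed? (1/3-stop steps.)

ISO 100

Shutter speed: 0.4 → 0.5 → 0.6 → 0.8 → 1 → 1.3 → 1.6 → 2 → 2.5 → 3.2 — 3 stops slower (brighter).
Aperture: f/11 → f/13 → f/14 → f/16 → f/18 → f/20 → f/22 → f/25 — 2 1/3 stops smaller aperture (darker).
Net change so far: 2/3 stop brighter. Offset with the ISO: 160 → 125 → 100.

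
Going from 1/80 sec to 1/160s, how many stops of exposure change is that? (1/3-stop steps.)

1 stop

1/80 → 1/100 → 1/125 → 1/160 — count the steps: 3 third-stops = 1 stop.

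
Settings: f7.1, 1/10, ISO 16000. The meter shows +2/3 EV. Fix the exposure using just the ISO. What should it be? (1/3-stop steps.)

Overexposed by 2/3 stop → need 2/3 stop darker.
ISO: 16000 → 12800 → 10000.

ISO 10000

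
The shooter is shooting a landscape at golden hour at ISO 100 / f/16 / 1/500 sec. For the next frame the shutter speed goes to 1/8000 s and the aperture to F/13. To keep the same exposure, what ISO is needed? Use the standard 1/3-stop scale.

Shutter speed: 1/500 → 1/640 → 1/800 → 1/1000 → 1/1250 → 1/1600 → 1/2000 → 1/2500 → 1/3200 → 1/4000 → 1/5000 → 1/6400 → 1/8000 — 4 stops shorter (darker).
Aperture: f/16 → f/14 → f/13 — 2/3 stop opened up (brighter).
Net change so far: 3 1/3 stops darker. Offset with the ISO: 100 → 125 → 160 → 200 → 250 → 320 → 400 → 500 → 640 → 800 → 1000.

ISO 1000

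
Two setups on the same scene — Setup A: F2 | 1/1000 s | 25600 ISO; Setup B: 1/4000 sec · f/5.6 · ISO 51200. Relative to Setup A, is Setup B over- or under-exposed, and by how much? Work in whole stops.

Aperture: f/2 → f/2.8 → f/4 → f/5.6 — 3 stops narrower (darker).
Shutter speed: 1/1000 → 1/2000 → 1/4000 — 2 stops faster (darker).
ISO: 25600 → 51200 — 1 stop higher (brighter).
Net: −3 −2 +1 = −4 stops.

4 stops darker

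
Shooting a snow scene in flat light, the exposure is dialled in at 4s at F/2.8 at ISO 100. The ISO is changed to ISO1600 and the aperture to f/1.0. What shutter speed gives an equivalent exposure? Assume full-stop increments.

1/30s

ISO: 100 → 200 → 400 → 800 → 1600 — 4 stops higher (brighter).
Aperture: f/2.8 → f/2 → f/1.4 → f/1.0 — 3 stops opened up (brighter).
Net change so far: 7 stops brighter. Offset with the shutter speed: 4 → 2 → 1 → 1/2 → 1/4 → 1/8 → 1/15 → 1/30.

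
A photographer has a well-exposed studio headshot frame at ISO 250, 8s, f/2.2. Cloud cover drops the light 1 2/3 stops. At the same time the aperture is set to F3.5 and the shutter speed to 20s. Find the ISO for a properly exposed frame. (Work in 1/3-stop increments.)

Scene light: 1 2/3 stops darker.
Aperture: f/2.2 → f/2.5 → f/2.8 → f/3.2 → f/3.5 — 1 1/3 stops smaller aperture (darker).
Shutter speed: 8 → 10 → 13 → 15 → 20 — 1 1/3 stops slower (brighter).
Net so far: 1 2/3 stops darker. ISO: 250 → 320 → 400 → 500 → 640 → 800.

ISO 800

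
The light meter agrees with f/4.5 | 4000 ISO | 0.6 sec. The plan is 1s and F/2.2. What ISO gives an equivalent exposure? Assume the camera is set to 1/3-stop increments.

Shutter speed: 0.6 → 0.8 → 1 — 2/3 stop slower (brighter).
Aperture: f/4.5 → f/4 → f/3.5 → f/3.2 → f/2.8 → f/2.5 → f/2.2 — 2 stops wider (brighter).
Net change so far: 2 2/3 stops brighter. Offset with the ISO: 4000 → 3200 → 2500 → 2000 → 1600 → 1250 → 1000 → 800 → 640.

ISO 640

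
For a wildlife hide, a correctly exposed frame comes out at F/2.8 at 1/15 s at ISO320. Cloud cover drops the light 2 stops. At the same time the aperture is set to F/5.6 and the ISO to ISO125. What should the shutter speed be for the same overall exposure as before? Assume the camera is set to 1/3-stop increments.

2.5 s

Scene light: 2 stops darker.
Aperture: f/2.8 → f/3.2 → f/3.5 → f/4 → f/4.5 → f/5 → f/5.6 — 2 stops smaller aperture (darker).
ISO: 320 → 250 → 200 → 160 → 125 — 1 1/3 stops dropped (darker).
Net so far: 5 1/3 stops darker. Shutter speed: 1/15 → 1/13 → 1/10 → 1/8 → 1/6 → 1/5 → 1/4 → 0.3 → 0.4 → 0.5 → 0.6 → 0.8 → 1 → 1.3 → 1.6 → 2 → 2.5.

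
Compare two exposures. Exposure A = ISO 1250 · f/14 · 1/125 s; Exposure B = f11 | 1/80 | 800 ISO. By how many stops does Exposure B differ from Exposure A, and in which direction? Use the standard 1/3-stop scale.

2/3 stop brighter

Aperture: f/14 → f/13 → f/11 — 2/3 stop opened up (brighter).
Shutter speed: 1/125 → 1/100 → 1/80 — 2/3 stop longer (brighter).
ISO: 1250 → 1000 → 800 — 2/3 stop lower (darker).
Net: +2/3 +2/3 −2/3 = +2/3 stops.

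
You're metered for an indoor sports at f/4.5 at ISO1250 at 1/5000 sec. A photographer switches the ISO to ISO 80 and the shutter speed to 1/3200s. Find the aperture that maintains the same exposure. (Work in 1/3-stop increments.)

ISO: 1250 → 1000 → 800 → 640 → 500 → 400 → 320 → 250 → 200 → 160 → 125 → 100 → 80 — 4 stops dropped (darker).
Shutter speed: 1/5000 → 1/4000 → 1/3200 — 2/3 stop slower (brighter).
Net change so far: 3 1/3 stops darker. Offset with the aperture: f/4.5 → f/4 → f/3.5 → f/3.2 → f/2.8 → f/2.5 → f/2.2 → f/2 → f/1.8 → f/1.6 → f/1.4.

f/1.4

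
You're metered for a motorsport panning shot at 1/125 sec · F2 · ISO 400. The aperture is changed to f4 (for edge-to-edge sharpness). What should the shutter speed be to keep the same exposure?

1/30s

Aperture: f/2 → f/2.8 → f/4 — 2 stops narrower (darker).
Need 2 stops brighter from the shutter speed: 1/125 → 1/60 → 1/30.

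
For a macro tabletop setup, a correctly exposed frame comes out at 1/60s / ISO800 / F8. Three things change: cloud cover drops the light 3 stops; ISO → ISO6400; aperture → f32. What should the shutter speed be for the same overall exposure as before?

Scene light: 3 stops darker.
ISO: 800 → 1600 → 3200 → 6400 — 3 stops higher (brighter).
Aperture: f/8 → f/11 → f/16 → f/22 → f/32 — 4 stops narrower (darker).
Net so far: 4 stops darker. Shutter speed: 1/60 → 1/30 → 1/15 → 1/8 → 1/4.

1/4s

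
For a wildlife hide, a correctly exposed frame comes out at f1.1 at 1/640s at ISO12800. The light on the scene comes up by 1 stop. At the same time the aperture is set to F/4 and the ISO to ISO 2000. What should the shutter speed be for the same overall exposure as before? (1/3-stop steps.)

1/15s

Scene light: 1 stop brighter.
Aperture: f/1.1 → f/1.2 → f/1.4 → f/1.6 → f/1.8 → f/2 → f/2.2 → f/2.5 → f/2.8 → f/3.2 → f/3.5 → f/4 — 3 2/3 stops smaller aperture (darker).
ISO: 12800 → 10000 → 8000 → 6400 → 5000 → 4000 → 3200 → 2500 → 2000 — 2 2/3 stops lower (darker).
Net so far: 5 1/3 stops darker. Shutter speed: 1/640 → 1/500 → 1/400 → 1/320 → 1/250 → 1/200 → 1/160 → 1/125 → 1/100 → 1/80 → 1/60 → 1/50 → 1/40 → 1/30 → 1/25 → 1/20 → 1/15.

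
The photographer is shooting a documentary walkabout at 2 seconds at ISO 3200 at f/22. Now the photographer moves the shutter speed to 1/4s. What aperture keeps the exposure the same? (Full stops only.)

f/8

Shutter speed: 2 → 1 → 1/2 → 1/4 — 3 stops shorter (darker).
Need 3 stops brighter from the aperture: f/22 → f/16 → f/11 → f/8.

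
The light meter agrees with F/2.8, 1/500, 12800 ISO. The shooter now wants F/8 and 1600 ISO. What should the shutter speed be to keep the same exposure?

1/8s

Aperture: f/2.8 → f/4 → f/5.6 → f/8 — 3 stops smaller aperture (darker).
ISO: 12800 → 6400 → 3200 → 1600 — 3 stops dropped (darker).
Net change so far: 6 stops darker. Offset with the shutter speed: 1/500 → 1/250 → 1/125 → 1/60 → 1/30 → 1/15 → 1/8.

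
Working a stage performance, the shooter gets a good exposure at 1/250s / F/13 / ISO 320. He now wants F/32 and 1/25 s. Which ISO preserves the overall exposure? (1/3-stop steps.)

ISO 200

Aperture: f/13 → f/14 → f/16 → f/18 → f/20 → f/22 → f/25 → f/29 → f/32 — 2 2/3 stops narrower (darker).
Shutter speed: 1/250 → 1/200 → 1/160 → 1/125 → 1/100 → 1/80 → 1/60 → 1/50 → 1/40 → 1/30 → 1/25 — 3 1/3 stops slower (brighter).
Net change so far: 2/3 stop brighter. Offset with the ISO: 320 → 250 → 200.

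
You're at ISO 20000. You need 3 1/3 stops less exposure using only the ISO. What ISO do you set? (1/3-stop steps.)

ISO 2000

ISO: 20000 → 16000 → 12800 → 10000 → 8000 → 6400 → 5000 → 4000 → 3200 → 2500 → 2000 — 3 1/3 stops dropped (darker).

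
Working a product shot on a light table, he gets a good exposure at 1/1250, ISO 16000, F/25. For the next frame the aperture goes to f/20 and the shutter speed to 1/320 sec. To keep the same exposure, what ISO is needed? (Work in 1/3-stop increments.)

Aperture: f/25 → f/22 → f/20 — 2/3 stop wider (brighter).
Shutter speed: 1/1250 → 1/1000 → 1/800 → 1/640 → 1/500 → 1/400 → 1/320 — 2 stops longer (brighter).
Net change so far: 2 2/3 stops brighter. Offset with the ISO: 16000 → 12800 → 10000 → 8000 → 6400 → 5000 → 4000 → 3200 → 2500.

ISO 2500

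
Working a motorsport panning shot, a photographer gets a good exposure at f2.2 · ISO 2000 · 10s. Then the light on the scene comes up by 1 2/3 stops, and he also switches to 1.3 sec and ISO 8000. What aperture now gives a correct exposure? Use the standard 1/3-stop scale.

Scene light: 1 2/3 stops brighter.
Shutter speed: 10 → 8 → 6 → 5 → 4 → 3.2 → 2.5 → 2 → 1.6 → 1.3 — 3 stops shorter (darker).
ISO: 2000 → 2500 → 3200 → 4000 → 5000 → 6400 → 8000 — 2 stops raised (brighter).
Net so far: 2/3 stop brighter. Aperture: f/2.2 → f/2.5 → f/2.8.

f/2.8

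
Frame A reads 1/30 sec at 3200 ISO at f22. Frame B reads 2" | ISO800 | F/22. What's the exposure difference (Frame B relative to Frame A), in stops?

Aperture: unchanged.
Shutter speed: 1/30 → 1/15 → 1/8 → 1/4 → 1/2 → 1 → 2 — 6 stops longer (brighter).
ISO: 3200 → 1600 → 800 — 2 stops lower (darker).
Net: +6 −2 = +4 stops.

4 stops brighter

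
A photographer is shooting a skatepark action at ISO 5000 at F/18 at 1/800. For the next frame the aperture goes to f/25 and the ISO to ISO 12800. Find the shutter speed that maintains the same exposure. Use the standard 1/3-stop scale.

Aperture: f/18 → f/20 → f/22 → f/25 — 1 stop smaller aperture (darker).
ISO: 5000 → 6400 → 8000 → 10000 → 12800 — 1 1/3 stops raised (brighter).
Net change so far: 1/3 stop brighter. Offset with the shutter speed: 1/800 → 1/1000.

1/1000s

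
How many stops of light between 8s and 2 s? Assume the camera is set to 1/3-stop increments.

8 → 6 → 5 → 4 → 3.2 → 2.5 → 2 — count the steps: 6 third-stops = 2 stops.

2 stops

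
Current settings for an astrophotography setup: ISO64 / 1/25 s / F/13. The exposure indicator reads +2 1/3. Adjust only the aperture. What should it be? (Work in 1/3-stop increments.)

Overexposed by 2 1/3 stops → need 2 1/3 stops darker.
Aperture: f/13 → f/14 → f/16 → f/18 → f/20 → f/22 → f/25 → f/29.

f/29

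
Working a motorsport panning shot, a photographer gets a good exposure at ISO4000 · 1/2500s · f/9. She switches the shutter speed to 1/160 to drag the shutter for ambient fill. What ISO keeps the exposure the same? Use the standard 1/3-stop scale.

ISO 250

Shutter speed: 1/2500 → 1/2000 → 1/1600 → 1/1250 → 1/1000 → 1/800 → 1/640 → 1/500 → 1/400 → 1/320 → 1/250 → 1/200 → 1/160 — 4 stops slower (brighter).
Need 4 stops darker from the ISO: 4000 → 3200 → 2500 → 2000 → 1600 → 1250 → 1000 → 800 → 640 → 500 → 400 → 320 → 250.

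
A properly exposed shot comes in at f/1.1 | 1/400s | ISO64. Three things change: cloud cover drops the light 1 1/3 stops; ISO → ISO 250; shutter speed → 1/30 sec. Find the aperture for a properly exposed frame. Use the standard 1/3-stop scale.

Scene light: 1 1/3 stops darker.
ISO: 64 → 80 → 100 → 125 → 160 → 200 → 250 — 2 stops raised (brighter).
Shutter speed: 1/400 → 1/320 → 1/250 → 1/200 → 1/160 → 1/125 → 1/100 → 1/80 → 1/60 → 1/50 → 1/40 → 1/30 — 3 2/3 stops slower (brighter).
Net so far: 4 1/3 stops brighter. Aperture: f/1.1 → f/1.2 → f/1.4 → f/1.6 → f/1.8 → f/2 → f/2.2 → f/2.5 → f/2.8 → f/3.2 → f/3.5 → f/4 → f/4.5 → f/5.

f/5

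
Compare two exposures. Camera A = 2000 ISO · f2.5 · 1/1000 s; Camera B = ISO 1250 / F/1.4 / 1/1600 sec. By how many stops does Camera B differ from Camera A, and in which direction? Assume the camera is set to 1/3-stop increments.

1/3 stop brighter

Aperture: f/2.5 → f/2.2 → f/2 → f/1.8 → f/1.6 → f/1.4 — 1 2/3 stops larger aperture (brighter).
Shutter speed: 1/1000 → 1/1250 → 1/1600 — 2/3 stop shorter (darker).
ISO: 2000 → 1600 → 1250 — 2/3 stop lower (darker).
Net: +1 2/3 −2/3 −2/3 = +1/3 stops.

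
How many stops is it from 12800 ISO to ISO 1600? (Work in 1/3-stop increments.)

3 stops

12800 → 10000 → 8000 → 6400 → 5000 → 4000 → 3200 → 2500 → 2000 → 1600 — count the steps: 9 third-stops = 3 stops.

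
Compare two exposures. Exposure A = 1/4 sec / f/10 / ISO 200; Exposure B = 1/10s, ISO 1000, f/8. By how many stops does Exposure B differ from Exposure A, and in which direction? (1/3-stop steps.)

1 2/3 stops brighter

Aperture: f/10 → f/9 → f/8 — 2/3 stop larger aperture (brighter).
Shutter speed: 1/4 → 1/5 → 1/6 → 1/8 → 1/10 — 1 1/3 stops faster (darker).
ISO: 200 → 250 → 320 → 400 → 500 → 640 → 800 → 1000 — 2 1/3 stops higher (brighter).
Net: +2/3 −1 1/3 +2 1/3 = +1 2/3 stops.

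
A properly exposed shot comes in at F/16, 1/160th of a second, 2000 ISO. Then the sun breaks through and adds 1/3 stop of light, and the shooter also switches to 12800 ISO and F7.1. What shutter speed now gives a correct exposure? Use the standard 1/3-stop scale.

Scene light: 1/3 stop brighter.
ISO: 2000 → 2500 → 3200 → 4000 → 5000 → 6400 → 8000 → 10000 → 12800 — 2 2/3 stops raised (brighter).
Aperture: f/16 → f/14 → f/13 → f/11 → f/10 → f/9 → f/8 → f/7.1 — 2 1/3 stops larger aperture (brighter).
Net so far: 5 1/3 stops brighter. Shutter speed: 1/160 → 1/200 → 1/250 → 1/320 → 1/400 → 1/500 → 1/640 → 1/800 → 1/1000 → 1/1250 → 1/1600 → 1/2000 → 1/2500 → 1/3200 → 1/4000 → 1/5000 → 1/6400.

1/6400s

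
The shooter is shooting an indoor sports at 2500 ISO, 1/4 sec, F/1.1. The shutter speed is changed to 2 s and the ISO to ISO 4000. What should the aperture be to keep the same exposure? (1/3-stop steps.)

Shutter speed: 1/4 → 0.3 → 0.4 → 0.5 → 0.6 → 0.8 → 1 → 1.3 → 1.6 → 2 — 3 stops longer (brighter).
ISO: 2500 → 3200 → 4000 — 2/3 stop higher (brighter).
Net change so far: 3 2/3 stops brighter. Offset with the aperture: f/1.1 → f/1.2 → f/1.4 → f/1.6 → f/1.8 → f/2 → f/2.2 → f/2.5 → f/2.8 → f/3.2 → f/3.5 → f/4.

f/4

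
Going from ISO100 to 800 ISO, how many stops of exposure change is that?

100 → 200 → 400 → 800 — count the steps: 3 stops.

3 stops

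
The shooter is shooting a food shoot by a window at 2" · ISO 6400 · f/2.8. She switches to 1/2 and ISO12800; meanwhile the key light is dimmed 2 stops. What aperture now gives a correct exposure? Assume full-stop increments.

f/1.0

Scene light: 2 stops darker.
Shutter speed: 2 → 1 → 1/2 — 2 stops faster (darker).
ISO: 6400 → 12800 — 1 stop raised (brighter).
Net so far: 3 stops darker. Aperture: f/2.8 → f/2 → f/1.4 → f/1.0.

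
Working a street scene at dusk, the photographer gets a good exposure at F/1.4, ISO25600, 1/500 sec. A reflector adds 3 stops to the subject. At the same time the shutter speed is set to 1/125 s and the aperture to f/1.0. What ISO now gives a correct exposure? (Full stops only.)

ISO 400

Scene light: 3 stops brighter.
Shutter speed: 1/500 → 1/250 → 1/125 — 2 stops longer (brighter).
Aperture: f/1.4 → f/1.0 — 1 stop opened up (brighter).
Net so far: 6 stops brighter. ISO: 25600 → 12800 → 6400 → 3200 → 1600 → 800 → 400.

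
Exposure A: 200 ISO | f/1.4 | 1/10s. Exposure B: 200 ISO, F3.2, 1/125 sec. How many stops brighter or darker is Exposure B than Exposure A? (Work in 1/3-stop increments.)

Aperture: f/1.4 → f/1.6 → f/1.8 → f/2 → f/2.2 → f/2.5 → f/2.8 → f/3.2 — 2 1/3 stops stopped down (darker).
Shutter speed: 1/10 → 1/13 → 1/15 → 1/20 → 1/25 → 1/30 → 1/40 → 1/50 → 1/60 → 1/80 → 1/100 → 1/125 — 3 2/3 stops shorter (darker).
ISO: unchanged.
Net: −2 1/3 −3 2/3 = −6 stops.

6 stops darker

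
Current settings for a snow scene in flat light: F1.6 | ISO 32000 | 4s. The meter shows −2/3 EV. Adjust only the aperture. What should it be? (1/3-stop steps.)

Underexposed by 2/3 stop → need 2/3 stop brighter.
Aperture: f/1.6 → f/1.4 → f/1.2.

f/1.2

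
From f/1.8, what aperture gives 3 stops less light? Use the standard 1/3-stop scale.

f/5

Aperture: f/1.8 → f/2 → f/2.2 → f/2.5 → f/2.8 → f/3.2 → f/3.5 → f/4 → f/4.5 → f/5 — 3 stops smaller aperture (darker).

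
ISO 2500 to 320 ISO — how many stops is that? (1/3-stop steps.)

2500 → 2000 → 1600 → 1250 → 1000 → 800 → 640 → 500 → 400 → 320 — count the steps: 9 third-stops = 3 stops.

3 stops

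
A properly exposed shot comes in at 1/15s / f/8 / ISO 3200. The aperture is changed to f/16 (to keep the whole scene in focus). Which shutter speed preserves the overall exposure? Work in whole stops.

1/4s

Aperture: f/8 → f/11 → f/16 — 2 stops narrower (darker).
Need 2 stops brighter from the shutter speed: 1/15 → 1/8 → 1/4.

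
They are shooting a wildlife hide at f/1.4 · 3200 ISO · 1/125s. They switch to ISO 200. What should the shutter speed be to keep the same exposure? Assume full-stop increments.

1/8s

ISO: 3200 → 1600 → 800 → 400 → 200 — 4 stops lower (darker).
Need 4 stops brighter from the shutter speed: 1/125 → 1/60 → 1/30 → 1/15 → 1/8.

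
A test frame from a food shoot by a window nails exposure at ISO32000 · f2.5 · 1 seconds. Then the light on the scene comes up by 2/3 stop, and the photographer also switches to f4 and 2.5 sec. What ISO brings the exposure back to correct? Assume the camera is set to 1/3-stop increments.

Scene light: 2/3 stop brighter.
Aperture: f/2.5 → f/2.8 → f/3.2 → f/3.5 → f/4 — 1 1/3 stops smaller aperture (darker).
Shutter speed: 1 → 1.3 → 1.6 → 2 → 2.5 — 1 1/3 stops longer (brighter).
Net so far: 2/3 stop brighter. ISO: 32000 → 25600 → 20000.

ISO 20000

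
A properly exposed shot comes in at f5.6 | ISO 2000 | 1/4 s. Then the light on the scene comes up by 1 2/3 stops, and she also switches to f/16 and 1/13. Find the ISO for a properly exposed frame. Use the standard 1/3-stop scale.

Scene light: 1 2/3 stops brighter.
Aperture: f/5.6 → f/6.3 → f/7.1 → f/8 → f/9 → f/10 → f/11 → f/13 → f/14 → f/16 — 3 stops smaller aperture (darker).
Shutter speed: 1/4 → 1/5 → 1/6 → 1/8 → 1/10 → 1/13 — 1 2/3 stops shorter (darker).
Net so far: 3 stops darker. ISO: 2000 → 2500 → 3200 → 4000 → 5000 → 6400 → 8000 → 10000 → 12800 → 16000.

ISO 16000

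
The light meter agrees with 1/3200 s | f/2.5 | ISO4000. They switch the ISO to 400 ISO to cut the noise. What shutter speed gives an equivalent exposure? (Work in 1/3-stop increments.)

ISO: 4000 → 3200 → 2500 → 2000 → 1600 → 1250 → 1000 → 800 → 640 → 500 → 400 — 3 1/3 stops lower (darker).
Need 3 1/3 stops brighter from the shutter speed: 1/3200 → 1/2500 → 1/2000 → 1/1600 → 1/1250 → 1/1000 → 1/800 → 1/640 → 1/500 → 1/400 → 1/320.

1/320s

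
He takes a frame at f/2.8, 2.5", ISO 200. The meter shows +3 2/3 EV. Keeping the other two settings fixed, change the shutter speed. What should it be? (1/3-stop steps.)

Overexposed by 3 2/3 stops → need 3 2/3 stops darker.
Shutter speed: 2.5 → 2 → 1.6 → 1.3 → 1 → 0.8 → 0.6 → 0.5 → 0.4 → 0.3 → 1/4 → 1/5.

1/5s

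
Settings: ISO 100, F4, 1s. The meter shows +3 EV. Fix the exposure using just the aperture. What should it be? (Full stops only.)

f/11

Overexposed by 3 stops → need 3 stops darker.
Aperture: f/4 → f/5.6 → f/8 → f/11.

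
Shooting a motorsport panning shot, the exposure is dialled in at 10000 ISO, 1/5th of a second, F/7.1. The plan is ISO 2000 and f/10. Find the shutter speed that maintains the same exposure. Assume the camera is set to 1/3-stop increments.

ISO: 10000 → 8000 → 6400 → 5000 → 4000 → 3200 → 2500 → 2000 — 2 1/3 stops lower (darker).
Aperture: f/7.1 → f/8 → f/9 → f/10 — 1 stop stopped down (darker).
Net change so far: 3 1/3 stops darker. Offset with the shutter speed: 1/5 → 1/4 → 0.3 → 0.4 → 0.5 → 0.6 → 0.8 → 1 → 1.3 → 1.6 → 2.

2 s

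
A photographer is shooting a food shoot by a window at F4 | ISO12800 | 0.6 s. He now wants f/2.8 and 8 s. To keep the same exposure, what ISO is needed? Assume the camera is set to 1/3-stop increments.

ISO 500

Aperture: f/4 → f/3.5 → f/3.2 → f/2.8 — 1 stop opened up (brighter).
Shutter speed: 0.6 → 0.8 → 1 → 1.3 → 1.6 → 2 → 2.5 → 3.2 → 4 → 5 → 6 → 8 — 3 2/3 stops slower (brighter).
Net change so far: 4 2/3 stops brighter. Offset with the ISO: 12800 → 10000 → 8000 → 6400 → 5000 → 4000 → 3200 → 2500 → 2000 → 1600 → 1250 → 1000 → 800 → 640 → 500.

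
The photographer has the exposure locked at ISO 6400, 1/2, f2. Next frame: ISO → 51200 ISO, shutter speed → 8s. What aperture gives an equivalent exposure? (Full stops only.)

ISO: 6400 → 12800 → 25600 → 51200 — 3 stops raised (brighter).
Shutter speed: 1/2 → 1 → 2 → 4 → 8 — 4 stops longer (brighter).
Net change so far: 7 stops brighter. Offset with the aperture: f/2 → f/2.8 → f/4 → f/5.6 → f/8 → f/11 → f/16 → f/22.

f/22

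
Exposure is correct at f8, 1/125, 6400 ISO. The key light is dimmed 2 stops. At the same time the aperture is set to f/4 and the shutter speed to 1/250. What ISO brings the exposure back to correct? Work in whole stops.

ISO 12800

Scene light: 2 stops darker.
Aperture: f/8 → f/5.6 → f/4 — 2 stops larger aperture (brighter).
Shutter speed: 1/125 → 1/250 — 1 stop faster (darker).
Net so far: 1 stop darker. ISO: 6400 → 12800.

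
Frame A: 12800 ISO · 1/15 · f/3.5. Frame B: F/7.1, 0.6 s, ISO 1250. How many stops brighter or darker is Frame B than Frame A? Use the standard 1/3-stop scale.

2 stops darker

Aperture: f/3.5 → f/4 → f/4.5 → f/5 → f/5.6 → f/6.3 → f/7.1 — 2 stops narrower (darker).
Shutter speed: 1/15 → 1/13 → 1/10 → 1/8 → 1/6 → 1/5 → 1/4 → 0.3 → 0.4 → 0.5 → 0.6 — 3 1/3 stops longer (brighter).
ISO: 12800 → 10000 → 8000 → 6400 → 5000 → 4000 → 3200 → 2500 → 2000 → 1600 → 1250 — 3 1/3 stops lower (darker).
Net: −2 +3 1/3 −3 1/3 = −2 stops.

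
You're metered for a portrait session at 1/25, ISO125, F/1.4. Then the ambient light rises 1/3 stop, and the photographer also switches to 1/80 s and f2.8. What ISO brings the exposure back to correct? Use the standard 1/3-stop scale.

Scene light: 1/3 stop brighter.
Shutter speed: 1/25 → 1/30 → 1/40 → 1/50 → 1/60 → 1/80 — 1 2/3 stops shorter (darker).
Aperture: f/1.4 → f/1.6 → f/1.8 → f/2 → f/2.2 → f/2.5 → f/2.8 — 2 stops stopped down (darker).
Net so far: 3 1/3 stops darker. ISO: 125 → 160 → 200 → 250 → 320 → 400 → 500 → 640 → 800 → 1000 → 1250.

ISO 1250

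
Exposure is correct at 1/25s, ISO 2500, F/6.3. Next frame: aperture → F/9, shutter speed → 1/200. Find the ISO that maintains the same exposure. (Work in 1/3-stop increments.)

ISO 40000

Aperture: f/6.3 → f/7.1 → f/8 → f/9 — 1 stop narrower (darker).
Shutter speed: 1/25 → 1/30 → 1/40 → 1/50 → 1/60 → 1/80 → 1/100 → 1/125 → 1/160 → 1/200 — 3 stops shorter (darker).
Net change so far: 4 stops darker. Offset with the ISO: 2500 → 3200 → 4000 → 5000 → 6400 → 8000 → 10000 → 12800 → 16000 → 20000 → 25600 → 32000 → 40000.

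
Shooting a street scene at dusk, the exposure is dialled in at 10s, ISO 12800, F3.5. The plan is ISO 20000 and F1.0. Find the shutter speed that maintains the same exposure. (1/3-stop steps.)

0.5 s

ISO: 12800 → 16000 → 20000 — 2/3 stop raised (brighter).
Aperture: f/3.5 → f/3.2 → f/2.8 → f/2.5 → f/2.2 → f/2 → f/1.8 → f/1.6 → f/1.4 → f/1.2 → f/1.1 → f/1.0 — 3 2/3 stops opened up (brighter).
Net change so far: 4 1/3 stops brighter. Offset with the shutter speed: 10 → 8 → 6 → 5 → 4 → 3.2 → 2.5 → 2 → 1.6 → 1.3 → 1 → 0.8 → 0.6 → 0.5.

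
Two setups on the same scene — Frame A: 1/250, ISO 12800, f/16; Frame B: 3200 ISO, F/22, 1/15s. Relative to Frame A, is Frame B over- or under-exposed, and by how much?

Aperture: f/16 → f/22 — 1 stop narrower (darker).
Shutter speed: 1/250 → 1/125 → 1/60 → 1/30 → 1/15 — 4 stops slower (brighter).
ISO: 12800 → 6400 → 3200 — 2 stops lower (darker).
Net: −1 +4 −2 = +1 stop.

1 stop brighter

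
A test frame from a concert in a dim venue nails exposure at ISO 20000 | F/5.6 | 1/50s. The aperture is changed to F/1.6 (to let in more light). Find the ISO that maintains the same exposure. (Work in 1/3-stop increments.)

ISO 1600

Aperture: f/5.6 → f/5 → f/4.5 → f/4 → f/3.5 → f/3.2 → f/2.8 → f/2.5 → f/2.2 → f/2 → f/1.8 → f/1.6 — 3 2/3 stops opened up (brighter).
Need 3 2/3 stops darker from the ISO: 20000 → 16000 → 12800 → 10000 → 8000 → 6400 → 5000 → 4000 → 3200 → 2500 → 2000 → 1600.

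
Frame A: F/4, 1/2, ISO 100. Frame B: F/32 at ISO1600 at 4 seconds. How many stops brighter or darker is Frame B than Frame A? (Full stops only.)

Aperture: f/4 → f/5.6 → f/8 → f/11 → f/16 → f/22 → f/32 — 6 stops stopped down (darker).
Shutter speed: 1/2 → 1 → 2 → 4 — 3 stops longer (brighter).
ISO: 100 → 200 → 400 → 800 → 1600 — 4 stops raised (brighter).
Net: −6 +3 +4 = +1 stop.

1 stop brighter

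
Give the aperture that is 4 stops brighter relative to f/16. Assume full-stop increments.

f/4

Aperture: f/16 → f/11 → f/8 → f/5.6 → f/4 — 4 stops wider (brighter).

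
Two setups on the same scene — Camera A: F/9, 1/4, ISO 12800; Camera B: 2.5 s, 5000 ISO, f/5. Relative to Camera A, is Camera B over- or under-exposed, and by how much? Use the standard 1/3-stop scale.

Aperture: f/9 → f/8 → f/7.1 → f/6.3 → f/5.6 → f/5 — 1 2/3 stops opened up (brighter).
Shutter speed: 1/4 → 0.3 → 0.4 → 0.5 → 0.6 → 0.8 → 1 → 1.3 → 1.6 → 2 → 2.5 — 3 1/3 stops longer (brighter).
ISO: 12800 → 10000 → 8000 → 6400 → 5000 — 1 1/3 stops lower (darker).
Net: +1 2/3 +3 1/3 −1 1/3 = +3 2/3 stops.

3 2/3 stops brighter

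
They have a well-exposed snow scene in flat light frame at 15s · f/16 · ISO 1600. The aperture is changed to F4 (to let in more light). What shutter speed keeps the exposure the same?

Aperture: f/16 → f/11 → f/8 → f/5.6 → f/4 — 4 stops larger aperture (brighter).
Need 4 stops darker from the shutter speed: 15 → 8 → 4 → 2 → 1.

1 s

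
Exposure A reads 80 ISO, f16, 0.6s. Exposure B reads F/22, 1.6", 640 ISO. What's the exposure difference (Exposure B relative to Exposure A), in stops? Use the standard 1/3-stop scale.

3 1/3 stops brighter

Aperture: f/16 → f/18 → f/20 → f/22 — 1 stop stopped down (darker).
Shutter speed: 0.6 → 0.8 → 1 → 1.3 → 1.6 — 1 1/3 stops longer (brighter).
ISO: 80 → 100 → 125 → 160 → 200 → 250 → 320 → 400 → 500 → 640 — 3 stops raised (brighter).
Net: −1 +1 1/3 +3 = +3 1/3 stops.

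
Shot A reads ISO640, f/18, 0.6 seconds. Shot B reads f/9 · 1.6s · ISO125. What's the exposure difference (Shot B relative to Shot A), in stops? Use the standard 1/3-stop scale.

1 stop brighter

Aperture: f/18 → f/16 → f/14 → f/13 → f/11 → f/10 → f/9 — 2 stops opened up (brighter).
Shutter speed: 0.6 → 0.8 → 1 → 1.3 → 1.6 — 1 1/3 stops longer (brighter).
ISO: 640 → 500 → 400 → 320 → 250 → 200 → 160 → 125 — 2 1/3 stops lower (darker).
Net: +2 +1 1/3 −2 1/3 = +1 stop.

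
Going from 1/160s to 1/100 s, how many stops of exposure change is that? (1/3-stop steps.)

1/160 → 1/125 → 1/100 — count the steps: 2 third-stops = 2/3 stop.

2/3 stop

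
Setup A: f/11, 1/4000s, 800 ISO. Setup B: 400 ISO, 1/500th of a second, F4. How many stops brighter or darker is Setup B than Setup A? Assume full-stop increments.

Aperture: f/11 → f/8 → f/5.6 → f/4 — 3 stops larger aperture (brighter).
Shutter speed: 1/4000 → 1/2000 → 1/1000 → 1/500 — 3 stops slower (brighter).
ISO: 800 → 400 — 1 stop lower (darker).
Net: +3 +3 −1 = +5 stops.

5 stops brighter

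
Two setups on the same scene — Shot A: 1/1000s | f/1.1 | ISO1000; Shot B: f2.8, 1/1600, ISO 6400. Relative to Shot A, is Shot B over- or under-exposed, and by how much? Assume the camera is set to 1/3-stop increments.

Aperture: f/1.1 → f/1.2 → f/1.4 → f/1.6 → f/1.8 → f/2 → f/2.2 → f/2.5 → f/2.8 — 2 2/3 stops stopped down (darker).
Shutter speed: 1/1000 → 1/1250 → 1/1600 — 2/3 stop faster (darker).
ISO: 1000 → 1250 → 1600 → 2000 → 2500 → 3200 → 4000 → 5000 → 6400 — 2 2/3 stops higher (brighter).
Net: −2 2/3 −2/3 +2 2/3 = −2/3 stops.

2/3 stop darker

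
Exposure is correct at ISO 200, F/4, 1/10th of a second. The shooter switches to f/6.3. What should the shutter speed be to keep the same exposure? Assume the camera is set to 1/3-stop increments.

Aperture: f/4 → f/4.5 → f/5 → f/5.6 → f/6.3 — 1 1/3 stops stopped down (darker).
Need 1 1/3 stops brighter from the shutter speed: 1/10 → 1/8 → 1/6 → 1/5 → 1/4.

1/4s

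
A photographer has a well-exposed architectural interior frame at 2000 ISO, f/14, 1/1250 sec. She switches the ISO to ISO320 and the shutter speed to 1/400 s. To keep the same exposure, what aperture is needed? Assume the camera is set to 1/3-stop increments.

ISO: 2000 → 1600 → 1250 → 1000 → 800 → 640 → 500 → 400 → 320 — 2 2/3 stops lower (darker).
Shutter speed: 1/1250 → 1/1000 → 1/800 → 1/640 → 1/500 → 1/400 — 1 2/3 stops longer (brighter).
Net change so far: 1 stop darker. Offset with the aperture: f/14 → f/13 → f/11 → f/10.

f/10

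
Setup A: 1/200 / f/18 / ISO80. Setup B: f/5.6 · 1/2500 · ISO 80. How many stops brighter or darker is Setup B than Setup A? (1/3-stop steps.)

Aperture: f/18 → f/16 → f/14 → f/13 → f/11 → f/10 → f/9 → f/8 → f/7.1 → f/6.3 → f/5.6 — 3 1/3 stops larger aperture (brighter).
Shutter speed: 1/200 → 1/250 → 1/320 → 1/400 → 1/500 → 1/640 → 1/800 → 1/1000 → 1/1250 → 1/1600 → 1/2000 → 1/2500 — 3 2/3 stops shorter (darker).
ISO: unchanged.
Net: +3 1/3 −3 2/3 = −1/3 stops.

1/3 stop darker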